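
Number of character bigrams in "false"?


Word: "false" (length 5)
Number of 2-grams = length - 2 + 1 = 5 - 2 + 1
= 4


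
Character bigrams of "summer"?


Word: "summer" (length 6)
Number of bigrams = 6 - 2 + 1 = 5
  Position 0: "su"
  Position 1: "um"
  Position 2: "mm"
  Position 3: "me"
  Position 4: "er"
Bigrams = "su", "um", "mm", "me", "er"


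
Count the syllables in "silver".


Word: "silver"
Syllable breakdown: sil / ver
Counting: 2 parts
= 2 syllables


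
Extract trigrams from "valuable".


Word: "valuable" (length 8)
Number of trigrams = 8 - 3 + 1 = 6
  Position 0: "val"
  Position 1: "alu"
  Position 2: "lua"
  Position 3: "uab"
  Position 4: "abl"
  Position 5: "ble"
Trigrams = "val", "alu", "lua", "uab", "abl", "ble"


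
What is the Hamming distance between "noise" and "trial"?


Comparing character by character (same length = 5):
  Pos 0: 'n' vs 't' !=
  Pos 1: 'o' vs 'r' !=
  Pos 2: 'i' vs 'i' =
  Pos 3: 's' vs 'a' !=
  Pos 4: 'e' vs 'l' !=
Hamming distance = 4


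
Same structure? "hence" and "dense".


Pattern of "hence": [0, 1, 2, 3, 1]
Pattern of "dense": [0, 1, 2, 3, 1]
Patterns match
Same pattern = Yes


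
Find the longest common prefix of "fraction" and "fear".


Word 1: "fraction"
Word 2: "fear"
Comparing from start:
  Pos 0: 'f' == 'f'
  Pos 1: 'r' != 'e' (stop)
LCP = "f" (length 1)


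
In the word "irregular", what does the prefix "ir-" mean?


Prefix: ir-
Example: irregular = ir- + regular
Meaning = not


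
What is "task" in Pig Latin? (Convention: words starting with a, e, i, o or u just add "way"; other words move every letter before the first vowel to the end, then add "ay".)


Word: "task"
Starts with consonant(s) → move to end, add 'ay'
Consonant cluster: "t"
Pig Latin = "asktay"


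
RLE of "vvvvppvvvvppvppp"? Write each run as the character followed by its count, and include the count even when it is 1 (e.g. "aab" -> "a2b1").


String: "vvvvppvvvvppvppp"
Scanning for consecutive runs:
  'v' x 4
  'p' x 2
  'v' x 4
  'p' x 2
  'v' x 1
  'p' x 3
RLE = "v4p2v4p2v1p3"


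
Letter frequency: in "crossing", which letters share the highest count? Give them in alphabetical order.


Word: "crossing"
Letter counts:
  'c': 1
  'g': 1
  'i': 1
  'n': 1
  'o': 1
  'r': 1
  's': 2
Maximum count = 2
Most frequent = 's' (2 times each)


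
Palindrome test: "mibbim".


Word: "mibbim"
Reversed: "mibbim"
Forward == Backward? mibbim == mibbim
Palindrome = Yes


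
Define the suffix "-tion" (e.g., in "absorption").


Suffix: -tion
Example: absorption = absorb + -tion, with a spelling change
Meaning = act or process


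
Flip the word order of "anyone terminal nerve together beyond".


Original: "anyone terminal nerve together beyond"
Words (1..n): anyone | terminal | nerve | together | beyond
Reversed (n..1): beyond | together | nerve | terminal | anyone
Result = "beyond together nerve terminal anyone"


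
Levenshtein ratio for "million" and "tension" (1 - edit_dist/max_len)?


Word 1: "million" (length 7)
Word 2: "tension" (length 7)
One optimal edit sequence:
  1. substitute 'm' -> 't'  (+1)
  2. substitute 'i' -> 'e'  (+1)
  3. substitute 'l' -> 'n'  (+1)
  4. substitute 'l' -> 's'  (+1)
  5. keep 'i'
  6. keep 'o'
  7. keep 'n'
Edit distance = 4
Max length = max(7, 7) = 7
Similarity = 1 - 4/7
= 0.4286


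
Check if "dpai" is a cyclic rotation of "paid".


Word: "paid", Candidate: "dpai"
Method: check if candidate is substring of word+word
"paidpaid" contains "dpai"? Yes
Is rotation = Yes


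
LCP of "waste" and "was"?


Word 1: "waste"
Word 2: "was"
Comparing from start:
  Pos 0: 'w' == 'w'
  Pos 1: 'a' == 'a'
  Pos 2: 's' == 's'
LCP = "was" (length 3)


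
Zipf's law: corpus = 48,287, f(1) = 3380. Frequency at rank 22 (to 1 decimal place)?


Zipf's law: f(r) = f(1) / r
f(1) = 3380
f(22) = 3380 / 22
= 153.6 occurrences


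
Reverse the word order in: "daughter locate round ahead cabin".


Original: "daughter locate round ahead cabin"
Words (1..n): daughter | locate | round | ahead | cabin
Reversed (n..1): cabin | ahead | round | locate | daughter
Result = "cabin ahead round locate daughter"


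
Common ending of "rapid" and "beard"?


Word 1: "rapid"
Word 2: "beard"
Comparing from end:
  Pos -1: 'd' == 'd'
  Pos -2: 'i' != 'r' (stop)
LCS = "d" (length 1)


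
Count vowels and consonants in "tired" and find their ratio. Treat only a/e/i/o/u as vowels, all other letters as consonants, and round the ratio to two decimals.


Word: "tired"
Vowels (a,e,i,o,u): 2
Consonants: 3
Ratio = 2/3
= 0.67


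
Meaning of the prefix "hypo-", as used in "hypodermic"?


Prefix: hypo-
Example: hypodermic = hypo- + dermic
Meaning = under / below normal


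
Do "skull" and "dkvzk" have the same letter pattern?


Pattern of "skull": [0, 1, 2, 3, 3]
Pattern of "dkvzk": [0, 1, 2, 3, 1]
Patterns do not match
Same pattern = No


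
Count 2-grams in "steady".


Word: "steady" (length 6)
Number of 2-grams = length - 2 + 1 = 6 - 2 + 1
= 5


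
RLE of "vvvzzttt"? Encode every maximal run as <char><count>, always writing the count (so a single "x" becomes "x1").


String: "vvvzzttt"
Scanning for consecutive runs:
  'v' x 3
  'z' x 2
  't' x 3
RLE = "v3z2t3"


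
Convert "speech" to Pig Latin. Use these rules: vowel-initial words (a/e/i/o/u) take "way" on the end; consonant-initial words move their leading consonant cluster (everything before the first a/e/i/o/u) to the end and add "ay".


Word: "speech"
Starts with consonant(s) → move to end, add 'ay'
Consonant cluster: "sp"
Pig Latin = "eechspay"


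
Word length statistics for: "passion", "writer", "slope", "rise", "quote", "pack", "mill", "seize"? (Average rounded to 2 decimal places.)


Lengths: "passion"=7, "writer"=6, "slope"=5, "rise"=4, "quote"=5, "pack"=4, "mill"=4, "seize"=5
Sum = 40, Count = 8
Average = 40/8 = 5.00
= avg=5.00, min=4, max=7


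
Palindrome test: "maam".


Word: "maam"
Reversed: "maam"
Forward == Backward? maam == maam
Palindrome = Yes


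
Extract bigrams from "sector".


Word: "sector" (length 6)
Number of bigrams = 6 - 2 + 1 = 5
  Position 0: "se"
  Position 1: "ec"
  Position 2: "ct"
  Position 3: "to"
  Position 4: "or"
Bigrams = "se", "ec", "ct", "to", "or"


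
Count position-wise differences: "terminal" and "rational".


Comparing character by character (same length = 8):
  Pos 0: 't' vs 'r' !=
  Pos 1: 'e' vs 'a' !=
  Pos 2: 'r' vs 't' !=
  Pos 3: 'm' vs 'i' !=
  Pos 4: 'i' vs 'o' !=
  Pos 5: 'n' vs 'n' =
  Pos 6: 'a' vs 'a' =
  Pos 7: 'l' vs 'l' =
Hamming distance = 5


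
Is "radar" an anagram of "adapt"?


Word 1: "adapt" → sorted: aadpt
Word 2: "radar" → sorted: aadrr
Same letters? aadpt != aadrr
Anagram = No


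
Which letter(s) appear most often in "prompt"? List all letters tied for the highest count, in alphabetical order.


Word: "prompt"
Letter counts:
  'm': 1
  'o': 1
  'p': 2
  'r': 1
  't': 1
Maximum count = 2
Most frequent = 'p' (2 times each)


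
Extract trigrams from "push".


Word: "push" (length 4)
Number of trigrams = 4 - 3 + 1 = 2
  Position 0: "pus"
  Position 1: "ush"
Trigrams = "pus", "ush"


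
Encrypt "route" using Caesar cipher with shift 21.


Word: "route"
Shift: 21
Each letter → (letter + shift) mod 26:
  'r' (17) + 21 = 12 → 'm'
  'o' (14) + 21 = 9 → 'j'
  'u' (20) + 21 = 15 → 'p'
  't' (19) + 21 = 14 → 'o'
  'e' (4) + 21 = 25 → 'z'
Result = "mjpoz"


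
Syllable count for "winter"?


Word: "winter"
Syllable breakdown: win-ter
Counting: 2 parts
= 2 syllables


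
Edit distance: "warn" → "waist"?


Word 1: "warn" (length 4)
Word 2: "waist" (length 5)
One optimal edit sequence (insert/delete/substitute each cost 1):
  1. keep 'w'
  2. keep 'a'
  3. insert 'i'  (+1)
  4. substitute 'r' -> 's'  (+1)
  5. substitute 'n' -> 't'  (+1)
Total edit operations: 3
Edit distance = 3


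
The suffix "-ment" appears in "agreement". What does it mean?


Suffix: -ment
Example: agreement (agree + -ment)
Meaning = result of action


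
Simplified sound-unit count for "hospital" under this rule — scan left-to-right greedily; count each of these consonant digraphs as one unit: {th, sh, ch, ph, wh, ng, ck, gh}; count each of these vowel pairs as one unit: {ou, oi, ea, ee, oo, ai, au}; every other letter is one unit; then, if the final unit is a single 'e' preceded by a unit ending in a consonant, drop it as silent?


Word: "hospital" (8 letters)
Left-to-right scan:
  1. 'h' (letter)
  2. 'o' (letter)
  3. 's' (letter)
  4. 'p' (letter)
  5. 'i' (letter)
  6. 't' (letter)
  7. 'a' (letter)
  8. 'l' (letter)
Units from scan: 8
Sound units = 8 units


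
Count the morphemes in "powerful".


Word: "powerful"
Morphemes: power / -ful
Each morpheme carries meaning
= 2 morphemes


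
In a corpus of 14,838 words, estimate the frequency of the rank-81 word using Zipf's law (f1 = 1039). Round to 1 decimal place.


Zipf's law: f(r) = f(1) / r
f(1) = 1039
f(81) = 1039 / 81
= 12.8 occurrences


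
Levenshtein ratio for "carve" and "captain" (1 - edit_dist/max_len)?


Word 1: "carve" (length 5)
Word 2: "captain" (length 7)
One optimal edit sequence:
  1. keep 'c'
  2. keep 'a'
  3. insert 'p'  (+1)
  4. insert 't'  (+1)
  5. substitute 'r' -> 'a'  (+1)
  6. substitute 'v' -> 'i'  (+1)
  7. substitute 'e' -> 'n'  (+1)
Edit distance = 5
Max length = max(5, 7) = 7
Similarity = 1 - 5/7
= 0.2857


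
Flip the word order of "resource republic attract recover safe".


Original: "resource republic attract recover safe"
Words (1..n): resource | republic | attract | recover | safe
Reversed (n..1): safe | recover | attract | republic | resource
Result = "safe recover attract republic resource"


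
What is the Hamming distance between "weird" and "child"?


Comparing character by character (same length = 5):
  Pos 0: 'w' vs 'c' !=
  Pos 1: 'e' vs 'h' !=
  Pos 2: 'i' vs 'i' =
  Pos 3: 'r' vs 'l' !=
  Pos 4: 'd' vs 'd' =
Hamming distance = 3


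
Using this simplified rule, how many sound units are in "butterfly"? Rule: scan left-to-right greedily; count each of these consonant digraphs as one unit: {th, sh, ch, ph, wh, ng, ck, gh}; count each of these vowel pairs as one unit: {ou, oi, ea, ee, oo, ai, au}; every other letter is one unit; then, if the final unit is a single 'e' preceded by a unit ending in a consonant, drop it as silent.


Word: "butterfly" (9 letters)
Left-to-right scan:
  1. 'b' (letter)
  2. 'u' (letter)
  3. 't' (letter)
  4. 't' (letter)
  5. 'e' (letter)
  6. 'r' (letter)
  7. 'f' (letter)
  8. 'l' (letter)
  9. 'y' (letter)
Units from scan: 9
Sound units = 9 units


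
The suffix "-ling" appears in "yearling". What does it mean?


Suffix: -ling
Example: yearling (year + -ling)
Meaning = small / young


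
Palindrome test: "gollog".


Word: "gollog"
Reversed: "gollog"
Forward == Backward? gollog == gollog
Palindrome = Yes


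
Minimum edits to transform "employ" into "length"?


Word 1: "employ" (length 6)
Word 2: "length" (length 6)
One optimal edit sequence (insert/delete/substitute each cost 1):
  1. substitute 'e' -> 'l'  (+1)
  2. substitute 'm' -> 'e'  (+1)
  3. substitute 'p' -> 'n'  (+1)
  4. substitute 'l' -> 'g'  (+1)
  5. substitute 'o' -> 't'  (+1)
  6. substitute 'y' -> 'h'  (+1)
Total edit operations: 6
Edit distance = 6


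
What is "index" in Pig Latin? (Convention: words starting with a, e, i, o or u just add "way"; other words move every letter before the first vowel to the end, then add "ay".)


Word: "index"
Starts with vowel → add 'way'
Pig Latin = "indexway"


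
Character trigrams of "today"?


Word: "today" (length 5)
Number of trigrams = 5 - 3 + 1 = 3
  Position 0: "tod"
  Position 1: "oda"
  Position 2: "day"
Trigrams = "tod", "oda", "day"


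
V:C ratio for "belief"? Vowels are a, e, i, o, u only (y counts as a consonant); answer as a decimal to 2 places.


Word: "belief"
Vowels (a,e,i,o,u): 3
Consonants: 3
Ratio = 3/3
= 1.00


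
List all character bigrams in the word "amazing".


Word: "amazing" (length 7)
Number of bigrams = 7 - 2 + 1 = 6
  Position 0: "am"
  Position 1: "ma"
  Position 2: "az"
  Position 3: "zi"
  Position 4: "in"
  Position 5: "ng"
Bigrams = "am", "ma", "az", "zi", "in", "ng"


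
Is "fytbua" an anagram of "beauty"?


Word 1: "beauty" → sorted: abetuy
Word 2: "fytbua" → sorted: abftuy
Same letters? abetuy != abftuy
Anagram = No


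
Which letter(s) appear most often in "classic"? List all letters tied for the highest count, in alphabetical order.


Word: "classic"
Letter counts:
  'a': 1
  'c': 2
  'i': 1
  'l': 1
  's': 2
Maximum count = 2
Most frequent = 'c', 's' (2 times each)


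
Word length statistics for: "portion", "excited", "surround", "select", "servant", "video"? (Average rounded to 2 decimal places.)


Lengths: "portion"=7, "excited"=7, "surround"=8, "select"=6, "servant"=7, "video"=5
Sum = 40, Count = 6
Average = 40/6 = 6.67
= avg=6.67, min=5, max=8


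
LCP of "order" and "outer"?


Word 1: "order"
Word 2: "outer"
Comparing from start:
  Pos 0: 'o' == 'o'
  Pos 1: 'r' != 'u' (stop)
LCP = "o" (length 1)


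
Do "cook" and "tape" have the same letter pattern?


Pattern of "cook": [0, 1, 1, 2]
Pattern of "tape": [0, 1, 2, 3]
Patterns do not match
Same pattern = No


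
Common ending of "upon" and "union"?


Word 1: "upon"
Word 2: "union"
Comparing from end:
  Pos -1: 'n' == 'n'
  Pos -2: 'o' == 'o'
  Pos -3: 'p' != 'i' (stop)
LCS = "on" (length 2)


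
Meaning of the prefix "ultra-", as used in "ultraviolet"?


Prefix: ultra-
Example: ultraviolet (ultra- + violet)
Meaning = beyond


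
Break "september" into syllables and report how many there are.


Word: "september"
Syllable breakdown: sep | tem | ber
Counting: 3 parts
= 3 syllables


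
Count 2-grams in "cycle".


Word: "cycle" (length 5)
Number of 2-grams = length - 2 + 1 = 5 - 2 + 1
= 4


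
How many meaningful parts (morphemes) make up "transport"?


Word: "transport"
Morphemes: trans- | port
Each morpheme carries meaning
= 2 morphemes


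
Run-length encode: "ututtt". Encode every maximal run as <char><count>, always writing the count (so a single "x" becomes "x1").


String: "ututtt"
Scanning for consecutive runs:
  'u' x 1
  't' x 1
  'u' x 1
  't' x 3
RLE = "u1t1u1t3"


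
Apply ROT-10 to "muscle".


Word: "muscle"
Shift: 10
Each letter → (letter + shift) mod 26:
  'm' (12) + 10 = 22 → 'w'
  'u' (20) + 10 = 4 → 'e'
  's' (18) + 10 = 2 → 'c'
  'c' (2) + 10 = 12 → 'm'
  'l' (11) + 10 = 21 → 'v'
  'e' (4) + 10 = 14 → 'o'
Result = "wecmvo"


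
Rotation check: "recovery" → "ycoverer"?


Word: "recovery", Candidate: "ycoverer"
Method: check if candidate is substring of word+word
"recoveryrecovery" contains "ycoverer"? No
Is rotation = No


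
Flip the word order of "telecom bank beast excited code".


Original: "telecom bank beast excited code"
Words (1..n): telecom | bank | beast | excited | code
Reversed (n..1): code | excited | beast | bank | telecom
Result = "code excited beast bank telecom"


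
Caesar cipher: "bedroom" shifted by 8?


Word: "bedroom"
Shift: 8
Each letter → (letter + shift) mod 26:
  'b' (1) + 8 = 9 → 'j'
  'e' (4) + 8 = 12 → 'm'
  'd' (3) + 8 = 11 → 'l'
  'r' (17) + 8 = 25 → 'z'
  'o' (14) + 8 = 22 → 'w'
  'o' (14) + 8 = 22 → 'w'
  'm' (12) + 8 = 20 → 'u'
Result = "jmlzwwu"


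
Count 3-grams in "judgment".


Word: "judgment" (length 8)
Number of 3-grams = length - 3 + 1 = 8 - 3 + 1
= 6


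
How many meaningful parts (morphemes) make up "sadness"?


Word: "sadness"
Morphemes: sad / -ness
Each morpheme carries meaning
= 2 morphemes


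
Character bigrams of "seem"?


Word: "seem" (length 4)
Number of bigrams = 4 - 2 + 1 = 3
  Position 0: "se"
  Position 1: "ee"
  Position 2: "em"
Bigrams = "se", "ee", "em"


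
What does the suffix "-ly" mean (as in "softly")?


Suffix: -ly
As in: softly -> soft + -ly
Meaning = in a manner


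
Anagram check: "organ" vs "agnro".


Word 1: "organ" → sorted: agnor
Word 2: "agnro" → sorted: agnor
Same letters? agnor == agnor
Anagram = Yes


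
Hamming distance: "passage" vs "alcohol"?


Comparing character by character (same length = 7):
  Pos 0: 'p' vs 'a' !=
  Pos 1: 'a' vs 'l' !=
  Pos 2: 's' vs 'c' !=
  Pos 3: 's' vs 'o' !=
  Pos 4: 'a' vs 'h' !=
  Pos 5: 'g' vs 'o' !=
  Pos 6: 'e' vs 'l' !=
Hamming distance = 7


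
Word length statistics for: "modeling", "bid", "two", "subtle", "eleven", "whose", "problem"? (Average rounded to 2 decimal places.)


Lengths: "modeling"=8, "bid"=3, "two"=3, "subtle"=6, "eleven"=6, "whose"=5, "problem"=7
Sum = 38, Count = 7
Average = 38/7 = 5.43
= avg=5.43, min=3, max=8


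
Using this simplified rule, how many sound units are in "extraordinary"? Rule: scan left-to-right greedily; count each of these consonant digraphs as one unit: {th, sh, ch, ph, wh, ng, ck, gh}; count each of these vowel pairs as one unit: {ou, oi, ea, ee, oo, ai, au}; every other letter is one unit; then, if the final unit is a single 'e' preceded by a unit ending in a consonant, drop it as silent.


Word: "extraordinary" (13 letters)
Left-to-right scan:
  (1) 'e' (letter)
  (2) 'x' (letter)
  (3) 't' (letter)
  (4) 'r' (letter)
  (5) 'a' (letter)
  (6) 'o' (letter)
  (7) 'r' (letter)
  (8) 'd' (letter)
  (9) 'i' (letter)
  (10) 'n' (letter)
  (11) 'a' (letter)
  (12) 'r' (letter)
  (13) 'y' (letter)
Units from scan: 13
Sound units = 13 units


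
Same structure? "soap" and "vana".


Pattern of "soap": [0, 1, 2, 3]
Pattern of "vana": [0, 1, 2, 1]
Patterns do not match
Same pattern = No


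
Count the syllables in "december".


Word: "december"
Syllable breakdown: de · cem · ber
Counting: 3 parts
= 3 syllables


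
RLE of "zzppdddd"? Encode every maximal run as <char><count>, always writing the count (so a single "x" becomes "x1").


String: "zzppdddd"
Scanning for consecutive runs:
  'z' x 2
  'p' x 2
  'd' x 4
RLE = "z2p2d4"


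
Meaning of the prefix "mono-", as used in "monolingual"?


Prefix: mono-
Example: monolingual = mono- + lingual
Meaning = one


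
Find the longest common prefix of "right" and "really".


Word 1: "right"
Word 2: "really"
Comparing from start:
  Pos 0: 'r' == 'r'
  Pos 1: 'i' != 'e' (stop)
LCP = "r" (length 1)


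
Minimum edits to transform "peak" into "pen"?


Word 1: "peak" (length 4)
Word 2: "pen" (length 3)
One optimal edit sequence (insert/delete/substitute each cost 1):
  1. keep 'p'
  2. keep 'e'
  3. delete 'a'  (+1)
  4. substitute 'k' -> 'n'  (+1)
Total edit operations: 2
Edit distance = 2


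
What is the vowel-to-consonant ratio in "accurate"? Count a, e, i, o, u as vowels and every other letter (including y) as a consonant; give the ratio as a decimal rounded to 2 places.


Word: "accurate"
Vowels (a,e,i,o,u): 4
Consonants: 4
Ratio = 4/4
= 1.00


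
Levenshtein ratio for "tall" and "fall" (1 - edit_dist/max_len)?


Word 1: "tall" (length 4)
Word 2: "fall" (length 4)
One optimal edit sequence:
  1. substitute 't' -> 'f'  (+1)
  2. keep 'a'
  3. keep 'l'
  4. keep 'l'
Edit distance = 1
Max length = max(4, 4) = 4
Similarity = 1 - 1/4
= 0.7500


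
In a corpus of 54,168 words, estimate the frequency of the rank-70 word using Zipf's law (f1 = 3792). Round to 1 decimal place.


Zipf's law: f(r) = f(1) / r
f(1) = 3792
f(70) = 3792 / 70
= 54.2 occurrences


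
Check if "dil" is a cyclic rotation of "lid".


Word: "lid", Candidate: "dil"
Method: check if candidate is substring of word+word
"lidlid" contains "dil"? No
Is rotation = No


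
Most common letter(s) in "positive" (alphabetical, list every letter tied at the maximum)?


Word: "positive"
Letter counts:
  'e': 1
  'i': 2
  'o': 1
  'p': 1
  's': 1
  't': 1
  'v': 1
Maximum count = 2
Most frequent = 'i' (2 times each)


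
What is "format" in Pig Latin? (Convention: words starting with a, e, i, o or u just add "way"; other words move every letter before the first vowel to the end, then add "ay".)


Word: "format"
Starts with consonant(s) → move to end, add 'ay'
Consonant cluster: "f"
Pig Latin = "ormatfay"


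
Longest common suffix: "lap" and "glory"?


Word 1: "lap"
Word 2: "glory"
Comparing from end:
  Pos -1: 'p' != 'y' (stop)
LCS = "" (length 0)


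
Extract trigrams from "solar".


Word: "solar" (length 5)
Number of trigrams = 5 - 3 + 1 = 3
  Position 0: "sol"
  Position 1: "ola"
  Position 2: "lar"
Trigrams = "sol", "ola", "lar"


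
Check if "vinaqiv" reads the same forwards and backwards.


Word: "vinaqiv"
Reversed: "viqaniv"
Forward == Backward? vinaqiv != viqaniv
Palindrome = No


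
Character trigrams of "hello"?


Word: "hello" (length 5)
Number of trigrams = 5 - 3 + 1 = 3
  Position 0: "hel"
  Position 1: "ell"
  Position 2: "llo"
Trigrams = "hel", "ell", "llo"


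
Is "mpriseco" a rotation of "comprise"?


Word: "comprise", Candidate: "mpriseco"
Method: check if candidate is substring of word+word
"comprisecomprise" contains "mpriseco"? Yes
Is rotation = Yes


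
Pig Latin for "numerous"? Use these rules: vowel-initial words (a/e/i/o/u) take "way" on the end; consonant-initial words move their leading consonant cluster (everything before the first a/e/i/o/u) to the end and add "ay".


Word: "numerous"
Starts with consonant(s) → move to end, add 'ay'
Consonant cluster: "n"
Pig Latin = "umerousnay"


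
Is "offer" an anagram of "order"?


Word 1: "order" → sorted: deorr
Word 2: "offer" → sorted: effor
Same letters? deorr != effor
Anagram = No


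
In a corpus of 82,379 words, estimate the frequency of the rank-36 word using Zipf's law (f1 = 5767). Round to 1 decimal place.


Zipf's law: f(r) = f(1) / r
f(1) = 5767
f(36) = 5767 / 36
= 160.2 occurrences


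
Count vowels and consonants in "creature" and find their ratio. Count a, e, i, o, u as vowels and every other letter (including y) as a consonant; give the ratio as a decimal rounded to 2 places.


Word: "creature"
Vowels (a,e,i,o,u): 4
Consonants: 4
Ratio = 4/4
= 1.00


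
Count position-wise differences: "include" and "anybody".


Comparing character by character (same length = 7):
  Pos 0: 'i' vs 'a' !=
  Pos 1: 'n' vs 'n' =
  Pos 2: 'c' vs 'y' !=
  Pos 3: 'l' vs 'b' !=
  Pos 4: 'u' vs 'o' !=
  Pos 5: 'd' vs 'd' =
  Pos 6: 'e' vs 'y' !=
Hamming distance = 5


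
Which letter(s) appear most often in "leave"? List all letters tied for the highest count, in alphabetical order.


Word: "leave"
Letter counts:
  'a': 1
  'e': 2
  'l': 1
  'v': 1
Maximum count = 2
Most frequent = 'e' (2 times each)


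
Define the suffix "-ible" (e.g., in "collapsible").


Suffix: -ible
As in: collapsible -> collapse + -ible, with a spelling change
Meaning = capable of


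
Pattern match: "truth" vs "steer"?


Pattern of "truth": [0, 1, 2, 0, 3]
Pattern of "steer": [0, 1, 2, 2, 3]
Patterns do not match
Same pattern = No


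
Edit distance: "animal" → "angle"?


Word 1: "animal" (length 6)
Word 2: "angle" (length 5)
One optimal edit sequence (insert/delete/substitute each cost 1):
  1. keep 'a'
  2. keep 'n'
  3. delete 'i'  (+1)
  4. substitute 'm' -> 'g'  (+1)
  5. substitute 'a' -> 'l'  (+1)
  6. substitute 'l' -> 'e'  (+1)
Total edit operations: 4
Edit distance = 4


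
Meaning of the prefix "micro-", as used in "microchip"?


Prefix: micro-
Example: microchip = micro- + chip
Meaning = small


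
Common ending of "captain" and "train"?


Word 1: "captain"
Word 2: "train"
Comparing from end:
  Pos -1: 'n' == 'n'
  Pos -2: 'i' == 'i'
  Pos -3: 'a' == 'a'
  Pos -4: 't' != 'r' (stop)
LCS = "ain" (length 3)


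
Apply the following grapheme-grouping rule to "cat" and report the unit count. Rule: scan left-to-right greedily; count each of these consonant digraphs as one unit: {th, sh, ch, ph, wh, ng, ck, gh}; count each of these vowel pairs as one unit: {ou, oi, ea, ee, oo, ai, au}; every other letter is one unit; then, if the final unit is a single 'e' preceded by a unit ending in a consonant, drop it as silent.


Word: "cat" (3 letters)
Left-to-right scan:
  [1] 'c' (letter)
  [2] 'a' (letter)
  [3] 't' (letter)
Units from scan: 3
Sound units = 3 units


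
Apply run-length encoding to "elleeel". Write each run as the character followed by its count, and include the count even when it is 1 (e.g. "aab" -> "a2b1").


String: "elleeel"
Scanning for consecutive runs:
  'e' x 1
  'l' x 2
  'e' x 3
  'l' x 1
RLE = "e1l2e3l1"


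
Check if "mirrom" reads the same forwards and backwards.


Word: "mirrom"
Reversed: "morrim"
Forward == Backward? mirrom != morrim
Palindrome = No


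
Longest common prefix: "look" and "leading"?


Word 1: "look"
Word 2: "leading"
Comparing from start:
  Pos 0: 'l' == 'l'
  Pos 1: 'o' != 'e' (stop)
LCP = "l" (length 1)


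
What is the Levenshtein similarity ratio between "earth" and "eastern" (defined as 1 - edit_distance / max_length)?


Word 1: "earth" (length 5)
Word 2: "eastern" (length 7)
One optimal edit sequence:
  1. keep 'e'
  2. keep 'a'
  3. substitute 'r' -> 's'  (+1)
  4. keep 't'
  5. insert 'e'  (+1)
  6. insert 'r'  (+1)
  7. substitute 'h' -> 'n'  (+1)
Edit distance = 4
Max length = max(5, 7) = 7
Similarity = 1 - 4/7
= 0.4286


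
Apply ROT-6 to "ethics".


Word: "ethics"
Shift: 6
Each letter → (letter + shift) mod 26:
  'e' (4) + 6 = 10 → 'k'
  't' (19) + 6 = 25 → 'z'
  'h' (7) + 6 = 13 → 'n'
  'i' (8) + 6 = 14 → 'o'
  'c' (2) + 6 = 8 → 'i'
  's' (18) + 6 = 24 → 'y'
Result = "kznoiy"


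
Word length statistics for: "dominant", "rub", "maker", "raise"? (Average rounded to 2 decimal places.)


Lengths: "dominant"=8, "rub"=3, "maker"=5, "raise"=5
Sum = 21, Count = 4
Average = 21/4 = 5.25
= avg=5.25, min=3, max=8


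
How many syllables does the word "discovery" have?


Word: "discovery"
Syllable breakdown: dis-cov-er-y
Counting: 4 parts
= 4 syllables


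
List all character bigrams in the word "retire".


Word: "retire" (length 6)
Number of bigrams = 6 - 2 + 1 = 5
  Position 0: "re"
  Position 1: "et"
  Position 2: "ti"
  Position 3: "ir"
  Position 4: "re"
Bigrams = "re", "et", "ti", "ir", "re"


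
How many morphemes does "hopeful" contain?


Word: "hopeful"
Morphemes: hope + -ful
Each morpheme carries meaning
= 2 morphemes


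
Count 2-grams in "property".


Word: "property" (length 8)
Number of 2-grams = length - 2 + 1 = 8 - 2 + 1
= 7


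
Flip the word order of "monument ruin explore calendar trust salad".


Original: "monument ruin explore calendar trust salad"
Words (1..n): monument | ruin | explore | calendar | trust | salad
Reversed (n..1): salad | trust | calendar | explore | ruin | monument
Result = "salad trust calendar explore ruin monument"


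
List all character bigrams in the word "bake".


Word: "bake" (length 4)
Number of bigrams = 4 - 2 + 1 = 3
  Position 0: "ba"
  Position 1: "ak"
  Position 2: "ke"
Bigrams = "ba", "ak", "ke"


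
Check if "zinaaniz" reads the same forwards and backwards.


Word: "zinaaniz"
Reversed: "zinaaniz"
Forward == Backward? zinaaniz == zinaaniz
Palindrome = Yes


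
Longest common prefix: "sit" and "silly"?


Word 1: "sit"
Word 2: "silly"
Comparing from start:
  Pos 0: 's' == 's'
  Pos 1: 'i' == 'i'
  Pos 2: 't' != 'l' (stop)
LCP = "si" (length 2)


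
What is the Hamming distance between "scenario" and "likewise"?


Comparing character by character (same length = 8):
  Pos 0: 's' vs 'l' !=
  Pos 1: 'c' vs 'i' !=
  Pos 2: 'e' vs 'k' !=
  Pos 3: 'n' vs 'e' !=
  Pos 4: 'a' vs 'w' !=
  Pos 5: 'r' vs 'i' !=
  Pos 6: 'i' vs 's' !=
  Pos 7: 'o' vs 'e' !=
Hamming distance = 8


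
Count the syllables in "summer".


Word: "summer"
Syllable breakdown: sum | mer
Counting: 2 parts
= 2 syllables


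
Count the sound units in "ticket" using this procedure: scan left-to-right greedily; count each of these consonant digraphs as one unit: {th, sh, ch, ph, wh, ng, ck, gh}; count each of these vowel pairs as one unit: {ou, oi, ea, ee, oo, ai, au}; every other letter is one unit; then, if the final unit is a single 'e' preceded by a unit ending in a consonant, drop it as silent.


Word: "ticket" (6 letters)
Left-to-right scan:
  (1) 't' (letter)
  (2) 'i' (letter)
  (3) 'ck' (digraph)
  (4) 'e' (letter)
  (5) 't' (letter)
Units from scan: 5
Sound units = 5 units


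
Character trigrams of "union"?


Word: "union" (length 5)
Number of trigrams = 5 - 3 + 1 = 3
  Position 0: "uni"
  Position 1: "nio"
  Position 2: "ion"
Trigrams = "uni", "nio", "ion"


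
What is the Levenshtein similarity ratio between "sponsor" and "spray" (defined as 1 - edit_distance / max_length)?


Word 1: "sponsor" (length 7)
Word 2: "spray" (length 5)
One optimal edit sequence:
  1. keep 's'
  2. keep 'p'
  3. delete 'o'  (+1)
  4. delete 'n'  (+1)
  5. substitute 's' -> 'r'  (+1)
  6. substitute 'o' -> 'a'  (+1)
  7. substitute 'r' -> 'y'  (+1)
Edit distance = 5
Max length = max(7, 5) = 7
Similarity = 1 - 5/7
= 0.2857


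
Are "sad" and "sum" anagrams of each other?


Word 1: "sad" → sorted: ads
Word 2: "sum" → sorted: msu
Same letters? ads != msu
Anagram = No


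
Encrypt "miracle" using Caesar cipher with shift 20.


Word: "miracle"
Shift: 20
Each letter → (letter + shift) mod 26:
  'm' (12) + 20 = 6 → 'g'
  'i' (8) + 20 = 2 → 'c'
  'r' (17) + 20 = 11 → 'l'
  'a' (0) + 20 = 20 → 'u'
  'c' (2) + 20 = 22 → 'w'
  'l' (11) + 20 = 5 → 'f'
  'e' (4) + 20 = 24 → 'y'
Result = "gcluwfy"


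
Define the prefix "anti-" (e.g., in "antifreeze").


Prefix: anti-
Example: antifreeze = anti- + freeze
Meaning = against


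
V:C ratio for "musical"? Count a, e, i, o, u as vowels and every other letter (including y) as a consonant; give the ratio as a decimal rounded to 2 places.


Word: "musical"
Vowels (a,e,i,o,u): 3
Consonants: 4
Ratio = 3/4
= 0.75


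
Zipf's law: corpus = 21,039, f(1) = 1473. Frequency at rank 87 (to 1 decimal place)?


Zipf's law: f(r) = f(1) / r
f(1) = 1473
f(87) = 1473 / 87
= 16.9 occurrences


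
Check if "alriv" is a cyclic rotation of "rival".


Word: "rival", Candidate: "alriv"
Method: check if candidate is substring of word+word
"rivalrival" contains "alriv"? Yes
Is rotation = Yes


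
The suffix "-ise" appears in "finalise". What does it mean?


Suffix: -ise
As in: finalise -> final + -ise
Meaning = to make


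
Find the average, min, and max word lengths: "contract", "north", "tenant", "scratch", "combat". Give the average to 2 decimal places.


Lengths: "contract"=8, "north"=5, "tenant"=6, "scratch"=7, "combat"=6
Sum = 32, Count = 5
Average = 32/5 = 6.40
= avg=6.40, min=5, max=8


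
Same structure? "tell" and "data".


Pattern of "tell": [0, 1, 2, 2]
Pattern of "data": [0, 1, 2, 1]
Patterns do not match
Same pattern = No


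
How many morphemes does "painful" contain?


Word: "painful"
Morphemes: pain + -ful
Each morpheme carries meaning
= 2 morphemes


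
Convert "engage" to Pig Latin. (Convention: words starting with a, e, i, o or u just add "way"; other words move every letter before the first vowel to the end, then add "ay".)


Word: "engage"
Starts with vowel → add 'way'
Pig Latin = "engageway"


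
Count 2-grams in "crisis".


Word: "crisis" (length 6)
Number of 2-grams = length - 2 + 1 = 6 - 2 + 1
= 5


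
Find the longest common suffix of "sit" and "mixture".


Word 1: "sit"
Word 2: "mixture"
Comparing from end:
  Pos -1: 't' != 'e' (stop)
LCS = "" (length 0)


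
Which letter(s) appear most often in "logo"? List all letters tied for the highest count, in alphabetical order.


Word: "logo"
Letter counts:
  'g': 1
  'l': 1
  'o': 2
Maximum count = 2
Most frequent = 'o' (2 times each)


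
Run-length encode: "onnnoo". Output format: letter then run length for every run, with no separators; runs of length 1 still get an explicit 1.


String: "onnnoo"
Scanning for consecutive runs:
  'o' x 1
  'n' x 3
  'o' x 2
RLE = "o1n3o2"


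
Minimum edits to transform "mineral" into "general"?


Word 1: "mineral" (length 7)
Word 2: "general" (length 7)
One optimal edit sequence (insert/delete/substitute each cost 1):
  1. substitute 'm' -> 'g'  (+1)
  2. substitute 'i' -> 'e'  (+1)
  3. keep 'n'
  4. keep 'e'
  5. keep 'r'
  6. keep 'a'
  7. keep 'l'
Total edit operations: 2
Edit distance = 2


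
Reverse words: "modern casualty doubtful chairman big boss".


Original: "modern casualty doubtful chairman big boss"
Words (1..n): modern | casualty | doubtful | chairman | big | boss
Reversed (n..1): boss | big | chairman | doubtful | casualty | modern
Result = "boss big chairman doubtful casualty modern"


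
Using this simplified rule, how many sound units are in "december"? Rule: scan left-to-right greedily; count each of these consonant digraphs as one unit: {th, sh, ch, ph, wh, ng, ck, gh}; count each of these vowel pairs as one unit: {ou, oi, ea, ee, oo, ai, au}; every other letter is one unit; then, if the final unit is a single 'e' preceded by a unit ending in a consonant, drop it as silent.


Word: "december" (8 letters)
Left-to-right scan:
  (1) 'd' (letter)
  (2) 'e' (letter)
  (3) 'c' (letter)
  (4) 'e' (letter)
  (5) 'm' (letter)
  (6) 'b' (letter)
  (7) 'e' (letter)
  (8) 'r' (letter)
Units from scan: 8
Sound units = 8 units


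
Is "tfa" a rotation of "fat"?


Word: "fat", Candidate: "tfa"
Method: check if candidate is substring of word+word
"fatfat" contains "tfa"? Yes
Is rotation = Yes


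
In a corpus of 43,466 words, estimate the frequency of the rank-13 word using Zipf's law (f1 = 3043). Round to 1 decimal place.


Zipf's law: f(r) = f(1) / r
f(1) = 3043
f(13) = 3043 / 13
= 234.1 occurrences


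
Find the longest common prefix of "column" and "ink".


Word 1: "column"
Word 2: "ink"
Comparing from start:
  Pos 0: 'c' != 'i' (stop)
LCP = "" (length 0)


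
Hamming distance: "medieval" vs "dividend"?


Comparing character by character (same length = 8):
  Pos 0: 'm' vs 'd' !=
  Pos 1: 'e' vs 'i' !=
  Pos 2: 'd' vs 'v' !=
  Pos 3: 'i' vs 'i' =
  Pos 4: 'e' vs 'd' !=
  Pos 5: 'v' vs 'e' !=
  Pos 6: 'a' vs 'n' !=
  Pos 7: 'l' vs 'd' !=
Hamming distance = 7


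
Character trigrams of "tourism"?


Word: "tourism" (length 7)
Number of trigrams = 7 - 3 + 1 = 5
  Position 0: "tou"
  Position 1: "our"
  Position 2: "uri"
  Position 3: "ris"
  Position 4: "ism"
Trigrams = "tou", "our", "uri", "ris", "ism"


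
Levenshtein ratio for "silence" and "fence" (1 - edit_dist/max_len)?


Word 1: "silence" (length 7)
Word 2: "fence" (length 5)
One optimal edit sequence:
  1. delete 's'  (+1)
  2. delete 'i'  (+1)
  3. substitute 'l' -> 'f'  (+1)
  4. keep 'e'
  5. keep 'n'
  6. keep 'c'
  7. keep 'e'
Edit distance = 3
Max length = max(7, 5) = 7
Similarity = 1 - 3/7
= 0.5714


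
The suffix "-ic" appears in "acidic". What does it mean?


Suffix: -ic
As in: acidic -> acid + -ic
Meaning = relating to


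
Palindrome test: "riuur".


Word: "riuur"
Reversed: "ruuir"
Forward == Backward? riuur != ruuir
Palindrome = No


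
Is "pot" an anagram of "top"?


Word 1: "top" → sorted: opt
Word 2: "pot" → sorted: opt
Same letters? opt == opt
Anagram = Yes


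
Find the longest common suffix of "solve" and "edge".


Word 1: "solve"
Word 2: "edge"
Comparing from end:
  Pos -1: 'e' == 'e'
  Pos -2: 'v' != 'g' (stop)
LCS = "e" (length 1)


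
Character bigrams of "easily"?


Word: "easily" (length 6)
Number of bigrams = 6 - 2 + 1 = 5
  Position 0: "ea"
  Position 1: "as"
  Position 2: "si"
  Position 3: "il"
  Position 4: "ly"
Bigrams = "ea", "as", "si", "il", "ly"


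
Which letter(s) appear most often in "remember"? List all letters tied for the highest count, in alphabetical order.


Word: "remember"
Letter counts:
  'b': 1
  'e': 3
  'm': 2
  'r': 2
Maximum count = 3
Most frequent = 'e' (3 times each)


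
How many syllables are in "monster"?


Word: "monster"
Syllable breakdown: mon · ster
Counting: 2 parts
= 2 syllables


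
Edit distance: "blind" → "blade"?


Word 1: "blind" (length 5)
Word 2: "blade" (length 5)
One optimal edit sequence (insert/delete/substitute each cost 1):
  1. keep 'b'
  2. keep 'l'
  3. substitute 'i' -> 'a'  (+1)
  4. substitute 'n' -> 'd'  (+1)
  5. substitute 'd' -> 'e'  (+1)
Total edit operations: 3
Edit distance = 3


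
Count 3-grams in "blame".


Word: "blame" (length 5)
Number of 3-grams = length - 3 + 1 = 5 - 3 + 1
= 3


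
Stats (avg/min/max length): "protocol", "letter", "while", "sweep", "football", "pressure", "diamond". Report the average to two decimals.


Lengths: "protocol"=8, "letter"=6, "while"=5, "sweep"=5, "football"=8, "pressure"=8, "diamond"=7
Sum = 47, Count = 7
Average = 47/7 = 6.71
= avg=6.71, min=5, max=8


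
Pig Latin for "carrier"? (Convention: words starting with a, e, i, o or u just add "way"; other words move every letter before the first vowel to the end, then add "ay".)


Word: "carrier"
Starts with consonant(s) → move to end, add 'ay'
Consonant cluster: "c"
Pig Latin = "arriercay"


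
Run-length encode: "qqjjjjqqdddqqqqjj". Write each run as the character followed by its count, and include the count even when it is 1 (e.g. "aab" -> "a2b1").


String: "qqjjjjqqdddqqqqjj"
Scanning for consecutive runs:
  'q' x 2
  'j' x 4
  'q' x 2
  'd' x 3
  'q' x 4
  'j' x 2
RLE = "q2j4q2d3q4j2"


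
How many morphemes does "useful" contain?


Word: "useful"
Morphemes: use / -ful
Each morpheme carries meaning
= 2 morphemes


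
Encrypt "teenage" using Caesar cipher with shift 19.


Word: "teenage"
Shift: 19
Each letter → (letter + shift) mod 26:
  't' (19) + 19 = 12 → 'm'
  'e' (4) + 19 = 23 → 'x'
  'e' (4) + 19 = 23 → 'x'
  'n' (13) + 19 = 6 → 'g'
  'a' (0) + 19 = 19 → 't'
  'g' (6) + 19 = 25 → 'z'
  'e' (4) + 19 = 23 → 'x'
Result = "mxxgtzx"


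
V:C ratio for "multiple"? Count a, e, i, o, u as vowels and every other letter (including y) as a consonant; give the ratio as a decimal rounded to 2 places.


Word: "multiple"
Vowels (a,e,i,o,u): 3
Consonants: 5
Ratio = 3/5
= 0.60


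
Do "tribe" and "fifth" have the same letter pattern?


Pattern of "tribe": [0, 1, 2, 3, 4]
Pattern of "fifth": [0, 1, 0, 2, 3]
Patterns do not match
Same pattern = No


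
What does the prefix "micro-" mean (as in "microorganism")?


Prefix: micro-
Example: microorganism (micro- + organism)
Meaning = small


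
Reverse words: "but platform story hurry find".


Original: "but platform story hurry find"
Words (1..n): but | platform | story | hurry | find
Reversed (n..1): find | hurry | story | platform | but
Result = "find hurry story platform but"


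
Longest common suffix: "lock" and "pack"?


Word 1: "lock"
Word 2: "pack"
Comparing from end:
  Pos -1: 'k' == 'k'
  Pos -2: 'c' == 'c'
  Pos -3: 'o' != 'a' (stop)
LCS = "ck" (length 2)


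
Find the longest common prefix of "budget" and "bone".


Word 1: "budget"
Word 2: "bone"
Comparing from start:
  Pos 0: 'b' == 'b'
  Pos 1: 'u' != 'o' (stop)
LCP = "b" (length 1)


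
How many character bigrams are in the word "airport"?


Word: "airport" (length 7)
Number of 2-grams = length - 2 + 1 = 7 - 2 + 1
= 6


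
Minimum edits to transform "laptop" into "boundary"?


Word 1: "laptop" (length 6)
Word 2: "boundary" (length 8)
One optimal edit sequence (insert/delete/substitute each cost 1):
  1. insert 'b'  (+1)
  2. insert 'o'  (+1)
  3. substitute 'l' -> 'u'  (+1)
  4. substitute 'a' -> 'n'  (+1)
  5. substitute 'p' -> 'd'  (+1)
  6. substitute 't' -> 'a'  (+1)
  7. substitute 'o' -> 'r'  (+1)
  8. substitute 'p' -> 'y'  (+1)
Total edit operations: 8
Edit distance = 8
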